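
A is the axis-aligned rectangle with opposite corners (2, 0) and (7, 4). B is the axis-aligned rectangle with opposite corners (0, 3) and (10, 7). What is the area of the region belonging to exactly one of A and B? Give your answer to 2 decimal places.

|A∩B|: x∈[2,7], y∈[3,4] → 5·1 = 5.
|A △ B| = |A| + |B| − 2·|A∩B| = 20 + 40 − 10 = 50.00.

50.00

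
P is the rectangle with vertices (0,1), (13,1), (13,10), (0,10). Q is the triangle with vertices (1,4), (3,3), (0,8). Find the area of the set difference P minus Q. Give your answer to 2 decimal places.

113.50

|P| = 117, |P∩Q| = 3.5.
|P ∖ Q| = |P| − |P∩Q| = 117 − 3.5 = 113.50.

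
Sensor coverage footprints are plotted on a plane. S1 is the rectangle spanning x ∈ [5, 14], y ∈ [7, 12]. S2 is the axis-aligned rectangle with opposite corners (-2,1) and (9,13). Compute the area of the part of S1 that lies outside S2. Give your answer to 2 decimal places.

25.00

|S1∩S2|: x∈[5,9], y∈[7,12] → 4·5 = 20.
|S1| = 45.
|S1 ∖ S2| = |S1| − |S1∩S2| = 45 − 20 = 25.00.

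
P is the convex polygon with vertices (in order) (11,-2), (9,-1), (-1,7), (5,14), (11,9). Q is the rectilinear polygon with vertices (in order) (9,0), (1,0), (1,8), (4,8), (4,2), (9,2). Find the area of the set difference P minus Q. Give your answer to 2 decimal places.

88.60

|P| = 105, |P∩Q| = 16.4.
|P ∖ Q| = |P| − |P∩Q| = 105 − 16.4 = 88.60.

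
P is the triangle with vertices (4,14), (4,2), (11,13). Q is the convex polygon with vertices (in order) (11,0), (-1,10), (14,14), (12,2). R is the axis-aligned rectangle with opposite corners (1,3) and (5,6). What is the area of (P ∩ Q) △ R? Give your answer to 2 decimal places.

|P ∩ Q| = 30.2625.
|(P ∩ Q) ∩ R| = 0.5833.
|(P ∩ Q) △ R| = 30.2625 + 12 − 1.1667 = 41.10.

41.10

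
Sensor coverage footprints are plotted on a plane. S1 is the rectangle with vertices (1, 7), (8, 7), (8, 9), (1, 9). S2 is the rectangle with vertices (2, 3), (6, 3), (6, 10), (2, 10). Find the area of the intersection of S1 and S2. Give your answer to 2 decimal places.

8.00

|S1∩S2|: x∈[2,6], y∈[7,9] → 4·2 = 8.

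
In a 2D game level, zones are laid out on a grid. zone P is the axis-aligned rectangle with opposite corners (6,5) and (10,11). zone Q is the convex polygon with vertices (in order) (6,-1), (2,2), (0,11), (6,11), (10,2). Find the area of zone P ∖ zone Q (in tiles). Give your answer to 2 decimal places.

|zone P| = 24, |zone P∩zone Q| = 8.
|zone P ∖ zone Q| = |zone P| − |zone P∩zone Q| = 24 − 8 = 16.00.

16.00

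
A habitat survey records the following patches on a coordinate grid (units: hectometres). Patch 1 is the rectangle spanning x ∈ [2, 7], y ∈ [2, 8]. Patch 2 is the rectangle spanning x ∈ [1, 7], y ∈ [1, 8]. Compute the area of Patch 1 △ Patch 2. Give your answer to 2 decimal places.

|Patch 1∩Patch 2|: x∈[2,7], y∈[2,8] → 5·6 = 30.
|Patch 1 △ Patch 2| = |Patch 1| + |Patch 2| − 2·|Patch 1∩Patch 2| = 30 + 42 − 60 = 12.00.

12.00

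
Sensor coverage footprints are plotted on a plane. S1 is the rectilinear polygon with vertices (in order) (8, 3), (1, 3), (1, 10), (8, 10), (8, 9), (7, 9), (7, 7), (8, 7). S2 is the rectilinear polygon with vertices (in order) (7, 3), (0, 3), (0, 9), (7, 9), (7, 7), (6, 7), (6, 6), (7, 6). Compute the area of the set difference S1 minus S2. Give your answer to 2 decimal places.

|S1| = 47, |S1∩S2| = 35.
|S1 ∖ S2| = |S1| − |S1∩S2| = 47 − 35 = 12.00.

12.00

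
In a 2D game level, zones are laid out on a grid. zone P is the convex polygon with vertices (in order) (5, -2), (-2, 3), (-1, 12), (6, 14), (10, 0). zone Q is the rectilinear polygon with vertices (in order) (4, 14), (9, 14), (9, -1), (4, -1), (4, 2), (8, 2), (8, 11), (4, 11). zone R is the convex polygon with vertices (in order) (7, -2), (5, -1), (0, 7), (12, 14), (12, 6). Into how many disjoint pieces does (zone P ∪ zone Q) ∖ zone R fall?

(zone P ∪ zone Q) ∖ zone R splits into 2 disjoint pieces (area 66.502, area 2.9439).

2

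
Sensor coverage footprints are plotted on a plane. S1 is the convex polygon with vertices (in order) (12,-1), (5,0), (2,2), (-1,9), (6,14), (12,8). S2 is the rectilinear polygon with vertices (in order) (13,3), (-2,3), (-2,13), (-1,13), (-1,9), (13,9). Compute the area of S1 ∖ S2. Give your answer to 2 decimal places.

|S1| = 130.5, |S1∩S2| = 69.7857.
|S1 ∖ S2| = |S1| − |S1∩S2| = 130.5 − 69.7857 = 60.71.

60.71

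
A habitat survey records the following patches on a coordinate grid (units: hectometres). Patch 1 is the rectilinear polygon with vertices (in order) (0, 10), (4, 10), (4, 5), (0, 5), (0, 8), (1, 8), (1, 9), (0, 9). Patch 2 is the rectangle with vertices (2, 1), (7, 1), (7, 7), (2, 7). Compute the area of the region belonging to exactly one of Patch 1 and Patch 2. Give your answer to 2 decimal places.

|Patch 1| = 19, |Patch 2| = 30, |Patch 1∩Patch 2| = 4.
|Patch 1 △ Patch 2| = |Patch 1| + |Patch 2| − 2·|Patch 1∩Patch 2| = 19 + 30 − 8 = 41.00.

41.00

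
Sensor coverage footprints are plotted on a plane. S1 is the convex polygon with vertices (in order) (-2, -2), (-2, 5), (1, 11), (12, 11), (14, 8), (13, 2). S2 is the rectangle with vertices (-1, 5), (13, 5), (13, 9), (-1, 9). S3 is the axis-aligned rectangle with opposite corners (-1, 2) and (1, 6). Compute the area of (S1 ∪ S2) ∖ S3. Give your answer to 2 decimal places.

152.00

|S1 ∪ S2| = 160.
|(S1 ∪ S2) ∩ S3| = 8.
|(S1 ∪ S2) ∖ S3| = 160 − 8 = 152.00.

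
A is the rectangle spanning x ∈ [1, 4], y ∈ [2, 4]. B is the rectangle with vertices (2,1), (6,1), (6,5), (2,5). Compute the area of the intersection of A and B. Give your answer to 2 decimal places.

4.00

|A∩B|: x∈[2,4], y∈[2,4] → 2·2 = 4.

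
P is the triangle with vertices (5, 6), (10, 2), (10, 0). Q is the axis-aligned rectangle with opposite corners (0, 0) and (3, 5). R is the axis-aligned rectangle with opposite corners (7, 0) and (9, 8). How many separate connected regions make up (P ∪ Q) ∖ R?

(P ∪ Q) ∖ R splits into 3 disjoint pieces (area 0.8, area 1.8, area 15).

3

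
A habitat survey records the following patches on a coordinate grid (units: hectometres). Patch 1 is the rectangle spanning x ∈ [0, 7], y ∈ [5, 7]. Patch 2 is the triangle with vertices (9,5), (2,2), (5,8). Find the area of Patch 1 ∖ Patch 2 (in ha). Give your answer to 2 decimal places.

|Patch 1| = 14, |Patch 1∩Patch 2| = 5.8333.
|Patch 1 ∖ Patch 2| = |Patch 1| − |Patch 1∩Patch 2| = 14 − 5.8333 = 8.17.

8.17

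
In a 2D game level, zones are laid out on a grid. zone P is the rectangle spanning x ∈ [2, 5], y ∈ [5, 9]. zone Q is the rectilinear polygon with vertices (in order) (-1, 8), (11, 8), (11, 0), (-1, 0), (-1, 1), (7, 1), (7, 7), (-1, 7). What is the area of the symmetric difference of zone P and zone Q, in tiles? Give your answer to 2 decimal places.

54.00

|zone P| = 12, |zone Q| = 48, |zone P∩zone Q| = 3.
|zone P △ zone Q| = |zone P| + |zone Q| − 2·|zone P∩zone Q| = 12 + 48 − 6 = 54.00.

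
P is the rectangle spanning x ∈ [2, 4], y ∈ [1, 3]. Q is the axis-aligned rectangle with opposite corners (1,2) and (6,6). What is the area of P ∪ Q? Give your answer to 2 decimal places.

22.00

By inclusion–exclusion:
Individual areas: |P| = 4, |Q| = 20.
|P∩Q|: x∈[2,4], y∈[2,3] → 2·1 = 2.
|P ∪ Q| = 24 − 2 = 22.00.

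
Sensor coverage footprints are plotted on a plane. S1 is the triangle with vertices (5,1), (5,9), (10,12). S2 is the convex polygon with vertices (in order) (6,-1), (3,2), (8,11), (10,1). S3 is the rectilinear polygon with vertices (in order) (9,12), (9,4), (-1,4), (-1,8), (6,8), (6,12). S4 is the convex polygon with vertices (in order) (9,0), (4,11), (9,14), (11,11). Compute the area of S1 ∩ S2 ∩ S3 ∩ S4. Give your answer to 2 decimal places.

7.15

The intersection is the polygon with vertices (8.036,10.821), (8.472,8.639), (6.773,4.9), (5.8,7.04), (7.833,10.7).
By the shoelace formula its area is 7.15.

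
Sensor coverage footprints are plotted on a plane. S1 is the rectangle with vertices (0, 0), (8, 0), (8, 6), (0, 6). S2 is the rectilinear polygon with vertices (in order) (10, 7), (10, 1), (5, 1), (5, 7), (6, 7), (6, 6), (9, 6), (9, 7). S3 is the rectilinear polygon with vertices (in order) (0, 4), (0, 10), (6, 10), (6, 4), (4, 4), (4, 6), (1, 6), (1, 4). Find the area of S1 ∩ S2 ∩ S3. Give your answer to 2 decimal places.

2.00

The intersection is the polygon with vertices (5,6), (6,6), (6,4), (5,4).
By the shoelace formula its area is 2.00.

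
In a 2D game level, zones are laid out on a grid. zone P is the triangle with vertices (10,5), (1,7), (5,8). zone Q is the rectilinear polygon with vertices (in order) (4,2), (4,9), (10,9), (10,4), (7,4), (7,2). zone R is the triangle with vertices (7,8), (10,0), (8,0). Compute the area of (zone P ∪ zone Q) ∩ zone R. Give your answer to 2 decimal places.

The region (zone P ∪ zone Q) ∩ zone R is the polygon with vertices (7.5,4), (7,8), (8.5,4).
By the shoelace formula its area is 2.00.

2.00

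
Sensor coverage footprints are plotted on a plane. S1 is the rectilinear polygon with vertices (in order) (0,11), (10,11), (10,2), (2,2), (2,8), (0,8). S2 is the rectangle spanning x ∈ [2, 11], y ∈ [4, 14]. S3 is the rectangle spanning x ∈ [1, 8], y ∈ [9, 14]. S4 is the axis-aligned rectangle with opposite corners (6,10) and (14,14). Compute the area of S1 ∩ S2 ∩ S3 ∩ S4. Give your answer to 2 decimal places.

The intersection is the polygon with vertices (8,11), (8,10), (6,10), (6,11).
By the shoelace formula its area is 2.00.

2.00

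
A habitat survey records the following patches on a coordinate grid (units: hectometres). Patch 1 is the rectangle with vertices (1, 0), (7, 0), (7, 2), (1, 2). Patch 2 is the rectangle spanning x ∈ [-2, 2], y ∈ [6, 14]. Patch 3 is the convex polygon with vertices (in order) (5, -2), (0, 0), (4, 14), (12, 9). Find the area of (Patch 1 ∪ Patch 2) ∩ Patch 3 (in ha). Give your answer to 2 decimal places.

11.73

|Patch 1 ∪ Patch 2| = 44.
|(Patch 1 ∪ Patch 2) ∩ Patch 3| = 11.73.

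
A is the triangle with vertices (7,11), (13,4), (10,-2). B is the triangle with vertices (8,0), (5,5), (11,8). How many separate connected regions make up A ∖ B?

2

A ∖ B splits into 2 disjoint pieces (area 4.9138, area 17.479).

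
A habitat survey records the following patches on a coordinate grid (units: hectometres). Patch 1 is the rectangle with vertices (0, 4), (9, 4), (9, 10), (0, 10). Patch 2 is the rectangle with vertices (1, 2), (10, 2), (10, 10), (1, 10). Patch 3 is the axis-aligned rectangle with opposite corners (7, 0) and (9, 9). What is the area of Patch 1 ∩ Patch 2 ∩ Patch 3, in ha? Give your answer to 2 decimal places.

The intersection is the polygon with vertices (7,4), (7,9), (9,9), (9,4).
By the shoelace formula its area is 10.00.

10.00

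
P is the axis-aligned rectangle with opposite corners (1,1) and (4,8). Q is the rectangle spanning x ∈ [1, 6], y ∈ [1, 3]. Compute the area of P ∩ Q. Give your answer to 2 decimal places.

|P∩Q|: x∈[1,4], y∈[1,3] → 3·2 = 6.

6.00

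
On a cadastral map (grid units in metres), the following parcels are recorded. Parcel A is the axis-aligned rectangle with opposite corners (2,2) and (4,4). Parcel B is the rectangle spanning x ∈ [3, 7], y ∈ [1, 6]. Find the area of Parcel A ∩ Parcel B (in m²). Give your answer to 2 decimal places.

2.00

|Parcel A∩Parcel B|: x∈[3,4], y∈[2,4] → 1·2 = 2.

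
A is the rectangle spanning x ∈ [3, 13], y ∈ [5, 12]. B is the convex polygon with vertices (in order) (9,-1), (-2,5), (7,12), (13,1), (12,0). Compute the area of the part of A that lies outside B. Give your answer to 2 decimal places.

|A| = 70, |A∩B| = 35.1414.
|A ∖ B| = |A| − |A∩B| = 70 − 35.1414 = 34.86.

34.86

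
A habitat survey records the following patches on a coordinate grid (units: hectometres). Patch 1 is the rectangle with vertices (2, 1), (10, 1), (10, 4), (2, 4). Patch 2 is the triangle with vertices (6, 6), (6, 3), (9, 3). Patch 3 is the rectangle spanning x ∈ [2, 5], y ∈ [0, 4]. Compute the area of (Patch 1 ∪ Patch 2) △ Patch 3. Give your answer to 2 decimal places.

20.00

|Patch 1 ∪ Patch 2| = 26.
|(Patch 1 ∪ Patch 2) ∩ Patch 3| = 9.
|(Patch 1 ∪ Patch 2) △ Patch 3| = 26 + 12 − 18 = 20.00.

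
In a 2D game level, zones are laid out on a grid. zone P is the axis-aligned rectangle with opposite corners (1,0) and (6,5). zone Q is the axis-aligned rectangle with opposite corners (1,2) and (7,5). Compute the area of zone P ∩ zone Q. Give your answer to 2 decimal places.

15.00

|zone P∩zone Q|: x∈[1,6], y∈[2,5] → 5·3 = 15.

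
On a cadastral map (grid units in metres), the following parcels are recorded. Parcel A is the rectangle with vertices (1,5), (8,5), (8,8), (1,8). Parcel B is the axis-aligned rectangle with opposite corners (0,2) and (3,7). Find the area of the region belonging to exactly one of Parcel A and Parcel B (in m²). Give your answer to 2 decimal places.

28.00

|Parcel A∩Parcel B|: x∈[1,3], y∈[5,7] → 2·2 = 4.
|Parcel A △ Parcel B| = |Parcel A| + |Parcel B| − 2·|Parcel A∩Parcel B| = 21 + 15 − 8 = 28.00.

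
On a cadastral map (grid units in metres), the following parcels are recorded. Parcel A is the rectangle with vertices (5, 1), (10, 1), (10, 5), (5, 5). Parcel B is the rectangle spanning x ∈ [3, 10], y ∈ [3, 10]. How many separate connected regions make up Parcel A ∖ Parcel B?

1

Parcel A ∖ Parcel B is a single connected region.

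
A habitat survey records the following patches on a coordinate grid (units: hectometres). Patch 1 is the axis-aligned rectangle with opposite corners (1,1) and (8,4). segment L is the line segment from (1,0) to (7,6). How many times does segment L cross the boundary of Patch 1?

2

The segment meets the boundary at (5,4), (2,1).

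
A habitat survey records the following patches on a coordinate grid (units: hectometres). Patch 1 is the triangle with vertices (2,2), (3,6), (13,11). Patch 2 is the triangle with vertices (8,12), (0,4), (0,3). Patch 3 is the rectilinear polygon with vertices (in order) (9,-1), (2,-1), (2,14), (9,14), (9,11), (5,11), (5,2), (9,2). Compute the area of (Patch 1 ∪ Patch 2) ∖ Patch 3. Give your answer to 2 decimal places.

12.44

|Patch 1 ∪ Patch 2| = 21.5.
|(Patch 1 ∪ Patch 2) ∩ Patch 3| = 9.0612.
|(Patch 1 ∪ Patch 2) ∖ Patch 3| = 21.5 − 9.0612 = 12.44.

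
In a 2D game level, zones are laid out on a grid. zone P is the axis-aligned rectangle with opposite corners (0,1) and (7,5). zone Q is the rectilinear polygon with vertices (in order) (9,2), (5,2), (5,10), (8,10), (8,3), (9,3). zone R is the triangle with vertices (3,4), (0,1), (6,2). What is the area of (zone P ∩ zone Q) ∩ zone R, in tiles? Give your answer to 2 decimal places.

The region (zone P ∩ zone Q) ∩ zone R is the polygon with vertices (5,2), (5,2.667), (6,2).
By the shoelace formula its area is 0.33.

0.33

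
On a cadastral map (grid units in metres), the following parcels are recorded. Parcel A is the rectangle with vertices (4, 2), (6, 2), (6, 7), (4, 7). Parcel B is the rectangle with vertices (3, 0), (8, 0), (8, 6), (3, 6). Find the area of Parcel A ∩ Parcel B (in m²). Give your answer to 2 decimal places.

8.00

|Parcel A∩Parcel B|: x∈[4,6], y∈[2,6] → 2·4 = 8.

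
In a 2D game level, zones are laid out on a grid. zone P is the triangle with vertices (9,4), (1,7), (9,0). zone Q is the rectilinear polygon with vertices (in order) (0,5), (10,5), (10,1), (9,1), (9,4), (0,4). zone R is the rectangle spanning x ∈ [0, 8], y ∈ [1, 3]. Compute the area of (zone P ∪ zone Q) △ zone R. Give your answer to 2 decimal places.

|zone P ∪ zone Q| = 25.1905.
|(zone P ∪ zone Q) ∩ zone R| = 2.5714.
|(zone P ∪ zone Q) △ zone R| = 25.1905 + 16 − 5.1429 = 36.05.

36.05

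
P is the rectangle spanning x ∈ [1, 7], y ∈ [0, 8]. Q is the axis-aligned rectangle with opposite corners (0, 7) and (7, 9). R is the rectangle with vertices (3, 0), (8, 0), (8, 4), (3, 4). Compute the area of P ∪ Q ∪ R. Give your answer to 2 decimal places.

60.00

By inclusion–exclusion:
Individual areas: |P| = 48, |Q| = 14, |R| = 20.
|P∩Q|: x∈[1,7], y∈[7,8] → 6·1 = 6.
|P∩R|: x∈[3,7], y∈[0,4] → 4·4 = 16.
|Q∩R| = 0 (no overlap).
|P∩Q∩R| = 0.
|P ∪ Q ∪ R| = 82 − 22 + 0 = 60.00.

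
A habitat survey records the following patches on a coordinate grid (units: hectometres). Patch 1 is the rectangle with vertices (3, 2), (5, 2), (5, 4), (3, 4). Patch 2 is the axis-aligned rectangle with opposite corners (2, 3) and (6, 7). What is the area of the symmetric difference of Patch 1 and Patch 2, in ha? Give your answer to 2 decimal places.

|Patch 1∩Patch 2|: x∈[3,5], y∈[3,4] → 2·1 = 2.
|Patch 1 △ Patch 2| = |Patch 1| + |Patch 2| − 2·|Patch 1∩Patch 2| = 4 + 16 − 4 = 16.00.

16.00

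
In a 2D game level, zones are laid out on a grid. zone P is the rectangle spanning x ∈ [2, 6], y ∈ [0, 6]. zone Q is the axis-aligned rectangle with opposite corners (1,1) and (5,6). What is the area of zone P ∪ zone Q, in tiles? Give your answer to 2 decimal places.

29.00

By inclusion–exclusion:
Individual areas: |zone P| = 24, |zone Q| = 20.
|zone P∩zone Q|: x∈[2,5], y∈[1,6] → 3·5 = 15.
|zone P ∪ zone Q| = 44 − 15 = 29.00.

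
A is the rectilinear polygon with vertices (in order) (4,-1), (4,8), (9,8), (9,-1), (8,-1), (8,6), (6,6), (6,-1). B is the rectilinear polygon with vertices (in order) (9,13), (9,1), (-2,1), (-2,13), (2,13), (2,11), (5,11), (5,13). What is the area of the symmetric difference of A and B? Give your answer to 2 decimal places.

|A| = 31, |B| = 126, |A∩B| = 25.
|A △ B| = |A| + |B| − 2·|A∩B| = 31 + 126 − 50 = 107.00.

107.00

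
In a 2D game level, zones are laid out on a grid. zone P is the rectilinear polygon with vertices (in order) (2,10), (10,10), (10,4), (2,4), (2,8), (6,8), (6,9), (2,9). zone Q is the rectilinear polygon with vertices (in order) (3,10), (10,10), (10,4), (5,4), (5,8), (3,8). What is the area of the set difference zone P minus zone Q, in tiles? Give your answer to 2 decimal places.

13.00

|zone P| = 44, |zone P∩zone Q| = 31.
|zone P ∖ zone Q| = |zone P| − |zone P∩zone Q| = 44 − 31 = 13.00.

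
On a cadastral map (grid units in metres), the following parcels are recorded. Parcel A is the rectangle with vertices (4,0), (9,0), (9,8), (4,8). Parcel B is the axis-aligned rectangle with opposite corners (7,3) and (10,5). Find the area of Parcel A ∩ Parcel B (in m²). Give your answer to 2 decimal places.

|Parcel A∩Parcel B|: x∈[7,9], y∈[3,5] → 2·2 = 4.

4.00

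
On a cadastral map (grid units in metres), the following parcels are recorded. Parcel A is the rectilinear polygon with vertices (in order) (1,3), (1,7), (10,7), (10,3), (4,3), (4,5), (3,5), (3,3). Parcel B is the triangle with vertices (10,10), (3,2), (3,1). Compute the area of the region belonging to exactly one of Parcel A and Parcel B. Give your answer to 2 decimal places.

33.63

|Parcel A| = 34, |Parcel B| = 3.5, |Parcel A∩Parcel B| = 1.9355.
|Parcel A △ Parcel B| = |Parcel A| + |Parcel B| − 2·|Parcel A∩Parcel B| = 34 + 3.5 − 3.871 = 33.63.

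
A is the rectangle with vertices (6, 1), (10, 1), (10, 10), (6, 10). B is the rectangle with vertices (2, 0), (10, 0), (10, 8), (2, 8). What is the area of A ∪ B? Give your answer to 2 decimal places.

By inclusion–exclusion:
Individual areas: |A| = 36, |B| = 64.
|A∩B|: x∈[6,10], y∈[1,8] → 4·7 = 28.
|A ∪ B| = 100 − 28 = 72.00.

72.00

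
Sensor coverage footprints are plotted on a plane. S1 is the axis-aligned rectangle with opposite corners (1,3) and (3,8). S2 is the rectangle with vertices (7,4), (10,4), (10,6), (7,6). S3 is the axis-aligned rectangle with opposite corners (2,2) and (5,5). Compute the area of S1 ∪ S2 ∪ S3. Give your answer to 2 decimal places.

23.00

By inclusion–exclusion:
Individual areas: |S1| = 10, |S2| = 6, |S3| = 9.
|S1∩S2| = 0 (no overlap).
|S1∩S3|: x∈[2,3], y∈[3,5] → 1·2 = 2.
|S2∩S3| = 0 (no overlap).
|S1∩S2∩S3| = 0.
|S1 ∪ S2 ∪ S3| = 25 − 2 + 0 = 23.00.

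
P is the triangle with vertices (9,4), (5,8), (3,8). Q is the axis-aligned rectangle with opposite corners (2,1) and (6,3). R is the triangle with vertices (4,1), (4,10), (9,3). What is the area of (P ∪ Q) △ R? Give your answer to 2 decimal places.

|P ∪ Q| = 12.
|(P ∪ Q) ∩ R| = 6.2985.
|(P ∪ Q) △ R| = 12 + 22.5 − 12.597 = 21.90.

21.90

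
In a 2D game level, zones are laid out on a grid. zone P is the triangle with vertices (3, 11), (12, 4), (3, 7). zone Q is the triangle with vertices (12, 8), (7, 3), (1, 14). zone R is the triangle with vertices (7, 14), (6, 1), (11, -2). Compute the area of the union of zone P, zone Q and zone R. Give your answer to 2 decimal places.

By inclusion–exclusion:
Individual areas: |zone P| = 18, |zone Q| = 42.5, |zone R| = 34.
|zone P∩zone Q| = 12.7963.
|zone P∩zone R| = 4.9236.
|zone Q∩zone R| = 14.233.
|zone P∩zone Q∩zone R| = 4.8872.
|zone P ∪ zone Q ∪ zone R| = 94.5 − 31.9529 + 4.8872 = 67.43.

67.43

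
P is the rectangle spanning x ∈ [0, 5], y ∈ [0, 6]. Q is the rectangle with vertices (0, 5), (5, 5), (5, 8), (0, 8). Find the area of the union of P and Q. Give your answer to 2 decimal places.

By inclusion–exclusion:
Individual areas: |P| = 30, |Q| = 15.
|P∩Q|: x∈[0,5], y∈[5,6] → 5·1 = 5.
|P ∪ Q| = 45 − 5 = 40.00.

40.00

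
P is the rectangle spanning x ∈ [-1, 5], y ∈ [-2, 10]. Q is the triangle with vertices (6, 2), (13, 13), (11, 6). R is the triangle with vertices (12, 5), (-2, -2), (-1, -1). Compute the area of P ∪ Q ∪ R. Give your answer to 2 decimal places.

86.64

By inclusion–exclusion:
Individual areas: |P| = 72, |Q| = 13.5, |R| = 3.5.
|P∩Q| = 0.
|P∩R| = 2.3077.
|Q∩R| = 0.0547.
|P∩Q∩R| = 0.
|P ∪ Q ∪ R| = 89 − 2.3624 + 0 = 86.64.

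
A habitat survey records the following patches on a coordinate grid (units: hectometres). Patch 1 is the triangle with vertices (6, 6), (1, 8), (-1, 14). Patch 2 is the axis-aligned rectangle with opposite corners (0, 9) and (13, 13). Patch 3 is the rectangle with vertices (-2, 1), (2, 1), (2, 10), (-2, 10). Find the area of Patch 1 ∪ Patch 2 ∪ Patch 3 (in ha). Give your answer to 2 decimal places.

91.79

By inclusion–exclusion:
Individual areas: |Patch 1| = 13, |Patch 2| = 52, |Patch 3| = 36.
|Patch 1∩Patch 2| = 5.8423.
|Patch 1∩Patch 3| = 2.8667.
|Patch 2∩Patch 3|: x∈[0,2], y∈[9,10] → 2·1 = 2.
|Patch 1∩Patch 2∩Patch 3| = 1.5.
|Patch 1 ∪ Patch 2 ∪ Patch 3| = 101 − 10.7089 + 1.5 = 91.79.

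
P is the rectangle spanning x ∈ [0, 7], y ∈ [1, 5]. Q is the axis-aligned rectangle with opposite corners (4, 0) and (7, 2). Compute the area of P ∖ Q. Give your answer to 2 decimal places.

25.00

|P∩Q|: x∈[4,7], y∈[1,2] → 3·1 = 3.
|P| = 28.
|P ∖ Q| = |P| − |P∩Q| = 28 − 3 = 25.00.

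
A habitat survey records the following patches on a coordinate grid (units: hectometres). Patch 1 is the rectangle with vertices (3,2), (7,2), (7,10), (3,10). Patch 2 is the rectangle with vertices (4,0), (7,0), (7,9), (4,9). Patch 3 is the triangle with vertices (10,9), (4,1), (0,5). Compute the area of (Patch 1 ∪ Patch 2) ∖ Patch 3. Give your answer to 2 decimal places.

|Patch 1 ∪ Patch 2| = 38.
|(Patch 1 ∪ Patch 2) ∩ Patch 3| = 17.
|(Patch 1 ∪ Patch 2) ∖ Patch 3| = 38 − 17 = 21.00.

21.00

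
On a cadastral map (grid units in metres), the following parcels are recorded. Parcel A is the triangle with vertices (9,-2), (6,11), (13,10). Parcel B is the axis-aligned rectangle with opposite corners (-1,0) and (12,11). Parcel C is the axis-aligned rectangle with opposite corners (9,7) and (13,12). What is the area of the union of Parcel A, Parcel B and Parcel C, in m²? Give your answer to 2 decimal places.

By inclusion–exclusion:
Individual areas: |Parcel A| = 44, |Parcel B| = 143, |Parcel C| = 20.
|Parcel A∩Parcel B| = 41.3004.
|Parcel A∩Parcel C| = 11.6429.
|Parcel B∩Parcel C|: x∈[9,12], y∈[7,11] → 3·4 = 12.
|Parcel A∩Parcel B∩Parcel C| = 10.0714.
|Parcel A ∪ Parcel B ∪ Parcel C| = 207 − 64.9432 + 10.0714 = 152.13.

152.13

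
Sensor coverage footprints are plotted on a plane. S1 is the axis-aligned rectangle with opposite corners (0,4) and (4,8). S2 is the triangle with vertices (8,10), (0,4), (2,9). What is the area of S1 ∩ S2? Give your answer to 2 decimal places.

6.80

The intersection is the polygon with vertices (4,8), (4,7), (0,4), (1.6,8).
By the shoelace formula its area is 6.80.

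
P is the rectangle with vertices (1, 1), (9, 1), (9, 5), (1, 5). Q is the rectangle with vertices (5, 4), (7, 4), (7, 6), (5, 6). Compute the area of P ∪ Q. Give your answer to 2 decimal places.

34.00

By inclusion–exclusion:
Individual areas: |P| = 32, |Q| = 4.
|P∩Q|: x∈[5,7], y∈[4,5] → 2·1 = 2.
|P ∪ Q| = 36 − 2 = 34.00.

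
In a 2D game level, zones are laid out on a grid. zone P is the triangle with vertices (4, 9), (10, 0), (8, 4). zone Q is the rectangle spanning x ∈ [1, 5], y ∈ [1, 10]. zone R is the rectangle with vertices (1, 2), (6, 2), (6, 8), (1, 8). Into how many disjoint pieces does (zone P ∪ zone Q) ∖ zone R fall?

(zone P ∪ zone Q) ∖ zone R splits into 3 disjoint pieces (area 2.5, area 4, area 8).

3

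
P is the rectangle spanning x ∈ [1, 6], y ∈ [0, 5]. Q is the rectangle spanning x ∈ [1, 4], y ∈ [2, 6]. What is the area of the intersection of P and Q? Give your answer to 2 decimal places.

|P∩Q|: x∈[1,4], y∈[2,5] → 3·3 = 9.

9.00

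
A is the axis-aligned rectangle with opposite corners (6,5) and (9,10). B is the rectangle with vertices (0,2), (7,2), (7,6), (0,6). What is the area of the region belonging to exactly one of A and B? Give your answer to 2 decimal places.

41.00

|A∩B|: x∈[6,7], y∈[5,6] → 1·1 = 1.
|A △ B| = |A| + |B| − 2·|A∩B| = 15 + 28 − 2 = 41.00.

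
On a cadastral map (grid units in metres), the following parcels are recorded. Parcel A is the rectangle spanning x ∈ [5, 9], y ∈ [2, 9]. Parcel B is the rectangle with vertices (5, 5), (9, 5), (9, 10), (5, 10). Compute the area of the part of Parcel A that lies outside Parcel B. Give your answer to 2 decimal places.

|Parcel A∩Parcel B|: x∈[5,9], y∈[5,9] → 4·4 = 16.
|Parcel A| = 28.
|Parcel A ∖ Parcel B| = |Parcel A| − |Parcel A∩Parcel B| = 28 − 16 = 12.00.

12.00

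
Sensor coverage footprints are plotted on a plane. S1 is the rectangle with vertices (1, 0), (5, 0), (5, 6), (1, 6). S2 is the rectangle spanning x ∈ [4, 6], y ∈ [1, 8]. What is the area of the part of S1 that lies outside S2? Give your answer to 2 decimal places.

19.00

|S1∩S2|: x∈[4,5], y∈[1,6] → 1·5 = 5.
|S1| = 24.
|S1 ∖ S2| = |S1| − |S1∩S2| = 24 − 5 = 19.00.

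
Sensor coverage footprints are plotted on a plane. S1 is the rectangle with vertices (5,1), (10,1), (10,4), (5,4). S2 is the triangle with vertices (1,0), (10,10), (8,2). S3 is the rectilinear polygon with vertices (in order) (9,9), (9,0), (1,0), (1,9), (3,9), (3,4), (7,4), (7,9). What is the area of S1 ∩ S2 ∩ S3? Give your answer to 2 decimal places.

The intersection is the polygon with vertices (7,4), (8.5,4), (8,2), (5,1.143), (5,4).
By the shoelace formula its area is 7.79.

7.79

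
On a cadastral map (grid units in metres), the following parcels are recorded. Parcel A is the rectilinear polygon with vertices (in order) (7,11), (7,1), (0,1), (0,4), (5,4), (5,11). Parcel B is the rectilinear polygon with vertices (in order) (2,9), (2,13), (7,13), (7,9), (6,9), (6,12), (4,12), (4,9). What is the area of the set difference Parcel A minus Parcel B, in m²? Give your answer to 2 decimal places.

|Parcel A| = 35, |Parcel A∩Parcel B| = 2.
|Parcel A ∖ Parcel B| = |Parcel A| − |Parcel A∩Parcel B| = 35 − 2 = 33.00.

33.00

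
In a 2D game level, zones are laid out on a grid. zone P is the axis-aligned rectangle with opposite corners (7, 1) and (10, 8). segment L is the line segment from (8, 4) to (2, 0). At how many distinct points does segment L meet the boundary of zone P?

1

The segment meets the boundary at (7,3.333).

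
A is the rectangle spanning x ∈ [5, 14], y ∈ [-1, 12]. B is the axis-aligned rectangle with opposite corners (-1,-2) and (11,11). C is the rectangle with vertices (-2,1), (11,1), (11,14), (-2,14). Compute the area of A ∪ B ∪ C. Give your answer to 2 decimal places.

244.00

By inclusion–exclusion:
Individual areas: |A| = 117, |B| = 156, |C| = 169.
|A∩B|: x∈[5,11], y∈[-1,11] → 6·12 = 72.
|A∩C|: x∈[5,11], y∈[1,12] → 6·11 = 66.
|B∩C|: x∈[-1,11], y∈[1,11] → 12·10 = 120.
|A∩B∩C| = 60.
|A ∪ B ∪ C| = 442 − 258 + 60 = 244.00.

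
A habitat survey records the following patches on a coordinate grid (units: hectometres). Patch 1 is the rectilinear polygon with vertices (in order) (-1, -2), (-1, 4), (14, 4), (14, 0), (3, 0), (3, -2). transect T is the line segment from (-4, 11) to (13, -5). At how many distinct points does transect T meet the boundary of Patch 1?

The segment meets the boundary at (7.688,0), (3.438,4).

2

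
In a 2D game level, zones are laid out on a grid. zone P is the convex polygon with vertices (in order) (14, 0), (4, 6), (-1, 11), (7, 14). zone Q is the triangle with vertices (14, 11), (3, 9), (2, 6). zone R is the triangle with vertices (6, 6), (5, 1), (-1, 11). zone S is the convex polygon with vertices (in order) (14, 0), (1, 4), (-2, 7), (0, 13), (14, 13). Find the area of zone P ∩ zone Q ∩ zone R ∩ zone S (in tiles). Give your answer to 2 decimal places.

1.60

The intersection is the polygon with vertices (4.526,7.053), (3.412,6.588), (2.5,7.5), (2.769,8.308).
By the shoelace formula its area is 1.60.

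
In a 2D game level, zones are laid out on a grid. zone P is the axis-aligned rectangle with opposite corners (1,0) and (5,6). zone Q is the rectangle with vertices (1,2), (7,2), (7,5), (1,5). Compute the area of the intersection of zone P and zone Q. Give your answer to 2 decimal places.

|zone P∩zone Q|: x∈[1,5], y∈[2,5] → 4·3 = 12.

12.00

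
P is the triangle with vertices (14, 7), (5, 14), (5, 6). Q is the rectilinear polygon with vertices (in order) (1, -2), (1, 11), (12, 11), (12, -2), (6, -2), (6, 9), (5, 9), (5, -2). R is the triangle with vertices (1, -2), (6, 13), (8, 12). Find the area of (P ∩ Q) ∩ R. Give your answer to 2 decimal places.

|P ∩ Q| = 25.4921.
|(P ∩ Q) ∩ R| = 4.08.

4.08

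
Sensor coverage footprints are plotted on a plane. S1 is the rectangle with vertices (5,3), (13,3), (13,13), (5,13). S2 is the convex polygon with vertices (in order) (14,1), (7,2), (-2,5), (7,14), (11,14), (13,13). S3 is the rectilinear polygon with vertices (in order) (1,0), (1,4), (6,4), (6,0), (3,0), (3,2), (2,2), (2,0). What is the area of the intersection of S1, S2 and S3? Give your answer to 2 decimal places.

The intersection is the polygon with vertices (5,3), (5,4), (6,4), (6,3).
By the shoelace formula its area is 1.00.

1.00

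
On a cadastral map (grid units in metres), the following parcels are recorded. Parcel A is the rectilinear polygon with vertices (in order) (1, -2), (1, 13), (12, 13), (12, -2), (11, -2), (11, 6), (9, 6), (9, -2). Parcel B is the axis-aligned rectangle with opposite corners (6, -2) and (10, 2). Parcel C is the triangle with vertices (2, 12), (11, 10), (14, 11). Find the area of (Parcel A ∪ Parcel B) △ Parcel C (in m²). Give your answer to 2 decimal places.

|Parcel A ∪ Parcel B| = 153.
|(Parcel A ∪ Parcel B) ∩ Parcel C| = 6.6667.
|(Parcel A ∪ Parcel B) △ Parcel C| = 153 + 7.5 − 13.3333 = 147.17.

147.17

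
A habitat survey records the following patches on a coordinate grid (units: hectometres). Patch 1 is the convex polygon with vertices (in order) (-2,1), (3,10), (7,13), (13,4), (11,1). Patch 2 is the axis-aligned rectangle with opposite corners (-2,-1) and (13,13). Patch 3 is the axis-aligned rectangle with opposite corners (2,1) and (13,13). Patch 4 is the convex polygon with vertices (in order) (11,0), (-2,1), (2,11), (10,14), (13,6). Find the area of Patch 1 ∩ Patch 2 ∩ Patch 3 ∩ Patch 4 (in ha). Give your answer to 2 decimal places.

91.19

The intersection is the polygon with vertices (12.556,4.667), (11.667,2), (11,1), (2,1), (2,8.2), (3,10), (6.667,12.75), (7.067,12.9).
By the shoelace formula its area is 91.19.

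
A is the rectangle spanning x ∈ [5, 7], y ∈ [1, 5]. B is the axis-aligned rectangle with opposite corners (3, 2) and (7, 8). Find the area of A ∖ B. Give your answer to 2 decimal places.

2.00

|A∩B|: x∈[5,7], y∈[2,5] → 2·3 = 6.
|A| = 8.
|A ∖ B| = |A| − |A∩B| = 8 − 6 = 2.00.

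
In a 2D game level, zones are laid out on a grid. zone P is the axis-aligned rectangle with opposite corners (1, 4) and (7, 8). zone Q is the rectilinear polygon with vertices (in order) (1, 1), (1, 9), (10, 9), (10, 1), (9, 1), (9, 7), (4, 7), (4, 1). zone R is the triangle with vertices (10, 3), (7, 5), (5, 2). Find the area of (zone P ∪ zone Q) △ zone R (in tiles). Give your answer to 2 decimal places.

|zone P ∪ zone Q| = 51.
|(zone P ∪ zone Q) ∩ zone R| = 0.7667.
|(zone P ∪ zone Q) △ zone R| = 51 + 6.5 − 1.5333 = 55.97.

55.97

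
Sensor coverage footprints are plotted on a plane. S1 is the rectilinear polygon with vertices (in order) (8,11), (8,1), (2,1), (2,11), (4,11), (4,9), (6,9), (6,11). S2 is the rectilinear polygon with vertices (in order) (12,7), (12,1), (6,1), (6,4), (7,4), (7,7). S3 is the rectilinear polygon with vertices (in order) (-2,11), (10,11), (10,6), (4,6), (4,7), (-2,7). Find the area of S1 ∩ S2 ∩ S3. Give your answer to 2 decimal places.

The intersection is the polygon with vertices (7,7), (8,7), (8,6), (7,6).
By the shoelace formula its area is 1.00.

1.00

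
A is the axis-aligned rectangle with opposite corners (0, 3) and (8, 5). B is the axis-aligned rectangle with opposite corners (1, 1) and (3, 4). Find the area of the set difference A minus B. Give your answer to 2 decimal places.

14.00

|A∩B|: x∈[1,3], y∈[3,4] → 2·1 = 2.
|A| = 16.
|A ∖ B| = |A| − |A∩B| = 16 − 2 = 14.00.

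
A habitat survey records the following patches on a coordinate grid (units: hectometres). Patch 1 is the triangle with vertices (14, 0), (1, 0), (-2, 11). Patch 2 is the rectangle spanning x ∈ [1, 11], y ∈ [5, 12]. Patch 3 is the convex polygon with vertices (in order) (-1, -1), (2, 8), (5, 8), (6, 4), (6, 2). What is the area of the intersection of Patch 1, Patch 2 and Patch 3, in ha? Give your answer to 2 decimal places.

The intersection is the polygon with vertices (1,5), (2,8), (2.364,8), (5.547,5.811), (5.75,5).
By the shoelace formula its area is 8.74.

8.74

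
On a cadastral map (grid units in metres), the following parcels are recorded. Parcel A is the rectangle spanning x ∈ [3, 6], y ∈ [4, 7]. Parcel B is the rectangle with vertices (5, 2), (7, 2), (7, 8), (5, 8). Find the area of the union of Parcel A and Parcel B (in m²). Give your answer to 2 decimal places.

18.00

By inclusion–exclusion:
Individual areas: |Parcel A| = 9, |Parcel B| = 12.
|Parcel A∩Parcel B|: x∈[5,6], y∈[4,7] → 1·3 = 3.
|Parcel A ∪ Parcel B| = 21 − 3 = 18.00.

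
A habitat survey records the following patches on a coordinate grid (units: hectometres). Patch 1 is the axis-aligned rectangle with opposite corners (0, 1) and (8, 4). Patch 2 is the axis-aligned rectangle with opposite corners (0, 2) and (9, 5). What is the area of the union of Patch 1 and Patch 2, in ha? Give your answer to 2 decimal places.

35.00

By inclusion–exclusion:
Individual areas: |Patch 1| = 24, |Patch 2| = 27.
|Patch 1∩Patch 2|: x∈[0,8], y∈[2,4] → 8·2 = 16.
|Patch 1 ∪ Patch 2| = 51 − 16 = 35.00.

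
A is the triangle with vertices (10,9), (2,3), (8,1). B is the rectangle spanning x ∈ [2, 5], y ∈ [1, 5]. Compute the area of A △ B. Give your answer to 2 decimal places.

|A| = 26, |B| = 12, |A∩B| = 4.8333.
|A △ B| = |A| + |B| − 2·|A∩B| = 26 + 12 − 9.6667 = 28.33.

28.33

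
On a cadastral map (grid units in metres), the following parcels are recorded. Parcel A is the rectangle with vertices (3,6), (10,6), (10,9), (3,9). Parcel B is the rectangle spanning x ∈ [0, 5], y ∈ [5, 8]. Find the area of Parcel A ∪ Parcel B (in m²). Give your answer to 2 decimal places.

By inclusion–exclusion:
Individual areas: |Parcel A| = 21, |Parcel B| = 15.
|Parcel A∩Parcel B|: x∈[3,5], y∈[6,8] → 2·2 = 4.
|Parcel A ∪ Parcel B| = 36 − 4 = 32.00.

32.00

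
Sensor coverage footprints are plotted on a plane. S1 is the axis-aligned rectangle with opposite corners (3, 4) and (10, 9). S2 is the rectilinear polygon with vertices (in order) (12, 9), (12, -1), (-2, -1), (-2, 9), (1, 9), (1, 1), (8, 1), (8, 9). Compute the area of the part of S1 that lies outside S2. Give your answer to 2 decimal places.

25.00

|S1| = 35, |S1∩S2| = 10.
|S1 ∖ S2| = |S1| − |S1∩S2| = 35 − 10 = 25.00.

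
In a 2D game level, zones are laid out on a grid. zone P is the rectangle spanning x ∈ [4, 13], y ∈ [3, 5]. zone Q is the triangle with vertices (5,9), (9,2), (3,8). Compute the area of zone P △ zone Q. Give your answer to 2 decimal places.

23.57

|zone P| = 18, |zone Q| = 9, |zone P∩zone Q| = 1.7143.
|zone P △ zone Q| = |zone P| + |zone Q| − 2·|zone P∩zone Q| = 18 + 9 − 3.4286 = 23.57.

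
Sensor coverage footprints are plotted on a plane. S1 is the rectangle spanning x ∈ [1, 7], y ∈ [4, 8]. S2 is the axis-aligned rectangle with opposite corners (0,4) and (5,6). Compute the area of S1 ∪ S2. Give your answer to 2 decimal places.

26.00

By inclusion–exclusion:
Individual areas: |S1| = 24, |S2| = 10.
|S1∩S2|: x∈[1,5], y∈[4,6] → 4·2 = 8.
|S1 ∪ S2| = 34 − 8 = 26.00.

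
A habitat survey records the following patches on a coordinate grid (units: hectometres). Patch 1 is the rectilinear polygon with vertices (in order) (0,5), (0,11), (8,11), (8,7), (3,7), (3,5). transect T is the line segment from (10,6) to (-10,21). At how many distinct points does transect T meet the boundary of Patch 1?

2

The segment meets the boundary at (3.333,11), (8,7.5).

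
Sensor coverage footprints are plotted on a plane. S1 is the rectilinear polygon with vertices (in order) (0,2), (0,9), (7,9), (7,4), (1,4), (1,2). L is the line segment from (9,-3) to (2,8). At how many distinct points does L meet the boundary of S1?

1

The segment meets the boundary at (4.545,4).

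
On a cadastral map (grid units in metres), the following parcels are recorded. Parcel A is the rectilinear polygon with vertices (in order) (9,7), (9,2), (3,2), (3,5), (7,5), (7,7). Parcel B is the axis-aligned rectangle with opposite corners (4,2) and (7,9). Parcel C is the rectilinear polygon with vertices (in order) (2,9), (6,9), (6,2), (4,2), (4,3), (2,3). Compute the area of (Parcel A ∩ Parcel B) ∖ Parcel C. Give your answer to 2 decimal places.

|Parcel A ∩ Parcel B| = 9.
|(Parcel A ∩ Parcel B) ∩ Parcel C| = 6.
|(Parcel A ∩ Parcel B) ∖ Parcel C| = 9 − 6 = 3.00.

3.00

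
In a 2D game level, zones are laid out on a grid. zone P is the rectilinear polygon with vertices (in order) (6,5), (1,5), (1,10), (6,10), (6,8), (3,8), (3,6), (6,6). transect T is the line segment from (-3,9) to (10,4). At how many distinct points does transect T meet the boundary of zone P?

The segment meets the boundary at (4.8,6), (3,6.692), (1,7.462), (6,5.538).

4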